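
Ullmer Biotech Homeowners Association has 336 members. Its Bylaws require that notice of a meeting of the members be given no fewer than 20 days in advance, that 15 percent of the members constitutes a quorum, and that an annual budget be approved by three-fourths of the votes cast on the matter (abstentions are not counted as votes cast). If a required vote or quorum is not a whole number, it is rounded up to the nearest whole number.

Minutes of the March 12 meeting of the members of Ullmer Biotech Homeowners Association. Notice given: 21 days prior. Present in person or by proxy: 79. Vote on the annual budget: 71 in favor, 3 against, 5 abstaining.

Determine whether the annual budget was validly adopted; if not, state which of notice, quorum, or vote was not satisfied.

Valid — all requirements satisfied.

Notice: 21 days given; 20 required. Satisfied.
Quorum: 15% of 336 = 50.40, rounded up to 51; 79 present. Satisfied.
Vote: requires three-fourths of the votes cast (79 − 5 abstaining = 74); 3/4 of 74 = 55.50, rounded up to 56, so 56 needed; 71 in favor. Satisfied.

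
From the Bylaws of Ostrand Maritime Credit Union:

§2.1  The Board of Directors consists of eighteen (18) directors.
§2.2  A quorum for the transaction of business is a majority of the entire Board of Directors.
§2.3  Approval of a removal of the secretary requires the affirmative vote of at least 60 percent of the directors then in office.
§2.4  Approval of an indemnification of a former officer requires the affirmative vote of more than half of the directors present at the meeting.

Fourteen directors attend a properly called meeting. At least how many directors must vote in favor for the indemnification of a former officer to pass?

8

The indemnification of a former officer requires a majority of the directors present (14).
A majority of 14 is 8.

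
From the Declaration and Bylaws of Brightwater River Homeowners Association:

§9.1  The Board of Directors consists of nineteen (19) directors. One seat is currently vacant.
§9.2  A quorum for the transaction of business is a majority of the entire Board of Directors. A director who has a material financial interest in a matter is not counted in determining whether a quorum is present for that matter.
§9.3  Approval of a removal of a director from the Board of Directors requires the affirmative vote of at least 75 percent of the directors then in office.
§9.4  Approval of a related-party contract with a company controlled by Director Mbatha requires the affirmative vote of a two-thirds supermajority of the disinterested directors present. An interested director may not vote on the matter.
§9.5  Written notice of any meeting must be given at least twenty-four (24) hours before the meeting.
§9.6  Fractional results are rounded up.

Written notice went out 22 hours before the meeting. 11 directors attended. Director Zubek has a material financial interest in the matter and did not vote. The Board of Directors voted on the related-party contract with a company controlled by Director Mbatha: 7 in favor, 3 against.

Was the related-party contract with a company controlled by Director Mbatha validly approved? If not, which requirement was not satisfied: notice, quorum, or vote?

Invalid — notice requirement not satisfied.

Notice: 22 hours given; 24 required (22 < 24). Not satisfied.
Quorum: 11 present, but the 1 interested director does not count, leaving 10. Quorum is 10. Satisfied.
Vote: the related-party contract with a company controlled by Director Mbatha requires two-thirds of the disinterested directors present (11 − 1 = 10). 2/3 of 10 = 6.67, rounded up to 7, so 7 affirmative votes are needed; 7 voted in favor. Satisfied.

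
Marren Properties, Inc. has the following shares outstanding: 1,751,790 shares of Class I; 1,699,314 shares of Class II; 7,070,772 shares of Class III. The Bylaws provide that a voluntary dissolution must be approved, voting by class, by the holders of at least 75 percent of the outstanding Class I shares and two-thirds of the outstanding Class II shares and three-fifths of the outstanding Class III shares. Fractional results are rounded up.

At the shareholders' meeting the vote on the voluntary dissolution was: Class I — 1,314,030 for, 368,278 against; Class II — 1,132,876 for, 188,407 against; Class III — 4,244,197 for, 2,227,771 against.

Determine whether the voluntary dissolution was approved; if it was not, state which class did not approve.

Class I: 3/4 of 1751790 = 1313842.50, rounded up to 1313843; 1,313,843 required, 1,314,030 in favor — approved.
Class II: 2/3 of 1699314 = 1132876; 1,132,876 required, 1,132,876 in favor — approved.
Class III: 3/5 of 7070772 = 4242463.20, rounded up to 4242464; 4,242,464 required, 4,244,197 in favor — approved.

Approved — every class gave the required vote.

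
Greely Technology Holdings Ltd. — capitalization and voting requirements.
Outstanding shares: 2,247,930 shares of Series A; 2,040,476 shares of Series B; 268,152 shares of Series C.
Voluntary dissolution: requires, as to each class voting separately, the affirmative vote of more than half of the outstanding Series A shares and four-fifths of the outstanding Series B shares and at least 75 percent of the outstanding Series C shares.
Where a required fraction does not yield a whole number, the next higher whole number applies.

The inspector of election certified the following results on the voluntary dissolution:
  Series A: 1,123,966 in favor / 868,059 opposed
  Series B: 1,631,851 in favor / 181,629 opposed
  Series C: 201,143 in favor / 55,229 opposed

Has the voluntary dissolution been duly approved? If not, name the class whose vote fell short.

Series A: a majority of 2247930 is 1123966; 1,123,966 required, 1,123,966 in favor — approved.
Series B: 4/5 of 2040476 = 1632380.80, rounded up to 1632381; 1,632,381 required, 1,631,851 in favor — not approved.
Series C: 3/4 of 268152 = 201114; 201,114 required, 201,143 in favor — approved.

Not approved — the Series B shares did not give the required vote.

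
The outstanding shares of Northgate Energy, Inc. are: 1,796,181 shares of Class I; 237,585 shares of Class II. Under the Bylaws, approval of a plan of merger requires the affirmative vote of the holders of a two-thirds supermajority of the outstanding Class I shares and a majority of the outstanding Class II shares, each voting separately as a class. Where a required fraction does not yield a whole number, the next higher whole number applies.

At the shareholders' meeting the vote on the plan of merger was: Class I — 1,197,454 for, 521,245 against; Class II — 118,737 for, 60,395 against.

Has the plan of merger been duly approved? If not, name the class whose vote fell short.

Not approved — the Class II shares did not give the required vote.

Class I: 2/3 of 1796181 = 1197454; 1,197,454 required, 1,197,454 in favor — approved.
Class II: a majority of 237585 is 118793; 118,793 required, 118,737 in favor — not approved.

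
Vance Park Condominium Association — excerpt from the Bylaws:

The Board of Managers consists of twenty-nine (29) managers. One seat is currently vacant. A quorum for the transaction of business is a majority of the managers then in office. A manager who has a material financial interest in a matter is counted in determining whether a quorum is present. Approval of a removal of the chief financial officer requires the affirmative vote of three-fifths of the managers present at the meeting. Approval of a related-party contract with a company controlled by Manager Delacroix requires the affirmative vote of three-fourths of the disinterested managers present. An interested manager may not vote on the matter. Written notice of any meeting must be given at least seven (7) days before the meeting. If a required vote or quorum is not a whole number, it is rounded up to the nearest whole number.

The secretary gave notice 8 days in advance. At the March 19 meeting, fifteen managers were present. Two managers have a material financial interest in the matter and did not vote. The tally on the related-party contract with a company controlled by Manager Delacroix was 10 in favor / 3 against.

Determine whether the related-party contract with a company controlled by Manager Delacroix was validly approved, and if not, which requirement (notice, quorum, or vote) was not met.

Notice: 8 days given; 7 required (8 ≥ 7). Satisfied.
Quorum: 15 present (interested managers count toward quorum); quorum is 15. Satisfied.
Vote: the related-party contract with a company controlled by Manager Delacroix requires three-fourths of the disinterested managers present (15 − 2 = 13). 3/4 of 13 = 9.75, rounded up to 10, so 10 affirmative votes are needed; 10 voted in favor. Satisfied.

Valid — all requirements satisfied.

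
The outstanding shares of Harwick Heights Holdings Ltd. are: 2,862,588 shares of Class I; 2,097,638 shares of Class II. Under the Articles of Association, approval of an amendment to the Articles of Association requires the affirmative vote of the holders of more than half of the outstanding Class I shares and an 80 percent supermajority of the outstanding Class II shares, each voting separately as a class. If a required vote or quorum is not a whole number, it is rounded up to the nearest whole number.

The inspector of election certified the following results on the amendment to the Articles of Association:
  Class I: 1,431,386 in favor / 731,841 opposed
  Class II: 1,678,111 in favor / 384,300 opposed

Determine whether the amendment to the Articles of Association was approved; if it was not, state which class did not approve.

Approved — every class gave the required vote.

Class I: a majority of 2862588 is 1431295; 1,431,295 required, 1,431,386 in favor — approved.
Class II: 4/5 of 2097638 = 1678110.40, rounded up to 1678111; 1,678,111 required, 1,678,111 in favor — approved.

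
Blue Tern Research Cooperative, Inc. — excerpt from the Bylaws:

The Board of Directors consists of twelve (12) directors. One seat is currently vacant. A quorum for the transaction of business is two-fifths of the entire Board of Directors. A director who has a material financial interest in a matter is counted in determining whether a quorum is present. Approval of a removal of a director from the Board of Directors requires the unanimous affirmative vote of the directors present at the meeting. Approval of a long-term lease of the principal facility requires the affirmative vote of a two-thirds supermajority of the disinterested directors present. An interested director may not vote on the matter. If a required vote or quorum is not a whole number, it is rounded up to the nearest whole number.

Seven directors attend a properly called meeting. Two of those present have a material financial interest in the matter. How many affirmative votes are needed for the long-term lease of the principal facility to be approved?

4

The long-term lease of the principal facility requires two-thirds of the disinterested directors present (7 − 2 = 5).
2/3 of 5 = 3.33, rounded up to 4.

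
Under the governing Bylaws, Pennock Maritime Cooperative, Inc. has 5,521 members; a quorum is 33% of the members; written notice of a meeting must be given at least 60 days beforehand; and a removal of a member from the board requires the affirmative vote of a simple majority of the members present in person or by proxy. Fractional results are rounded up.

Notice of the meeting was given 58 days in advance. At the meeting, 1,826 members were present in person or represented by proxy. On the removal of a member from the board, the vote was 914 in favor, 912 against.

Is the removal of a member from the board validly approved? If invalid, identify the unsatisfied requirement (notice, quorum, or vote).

Invalid — notice requirement not satisfied.

Notice: 58 days given; 60 required. Not satisfied.
Quorum: 33% of 5,521 = 1,821.93, rounded up to 1,822; 1,826 present. Satisfied.
Vote: requires a majority of those present (1,826); a majority of 1826 is 914, so 914 needed; 914 in favor. Satisfied.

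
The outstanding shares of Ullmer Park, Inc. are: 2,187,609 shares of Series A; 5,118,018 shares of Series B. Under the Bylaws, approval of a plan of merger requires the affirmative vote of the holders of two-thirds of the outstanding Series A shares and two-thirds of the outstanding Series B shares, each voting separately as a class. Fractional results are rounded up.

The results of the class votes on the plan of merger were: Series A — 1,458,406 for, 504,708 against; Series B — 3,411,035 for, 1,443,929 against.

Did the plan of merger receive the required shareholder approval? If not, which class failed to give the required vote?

Not approved — the Series B shares did not give the required vote.

Series A: 2/3 of 2187609 = 1458406; 1,458,406 required, 1,458,406 in favor — approved.
Series B: 2/3 of 5118018 = 3412012; 3,412,012 required, 3,411,035 in favor — not approved.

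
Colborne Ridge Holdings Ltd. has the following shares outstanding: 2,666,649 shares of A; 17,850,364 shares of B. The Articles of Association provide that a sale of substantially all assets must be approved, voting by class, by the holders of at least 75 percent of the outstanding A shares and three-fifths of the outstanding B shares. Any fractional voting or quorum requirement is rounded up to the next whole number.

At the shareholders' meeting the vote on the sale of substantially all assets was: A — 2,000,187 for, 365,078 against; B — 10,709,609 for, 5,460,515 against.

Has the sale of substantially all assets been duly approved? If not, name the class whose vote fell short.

Not approved — the B shares did not give the required vote.

A: 3/4 of 2666649 = 1999986.75, rounded up to 1999987; 1,999,987 required, 2,000,187 in favor — approved.
B: 3/5 of 17850364 = 10710218.40, rounded up to 10710219; 10,710,219 required, 10,709,609 in favor — not approved.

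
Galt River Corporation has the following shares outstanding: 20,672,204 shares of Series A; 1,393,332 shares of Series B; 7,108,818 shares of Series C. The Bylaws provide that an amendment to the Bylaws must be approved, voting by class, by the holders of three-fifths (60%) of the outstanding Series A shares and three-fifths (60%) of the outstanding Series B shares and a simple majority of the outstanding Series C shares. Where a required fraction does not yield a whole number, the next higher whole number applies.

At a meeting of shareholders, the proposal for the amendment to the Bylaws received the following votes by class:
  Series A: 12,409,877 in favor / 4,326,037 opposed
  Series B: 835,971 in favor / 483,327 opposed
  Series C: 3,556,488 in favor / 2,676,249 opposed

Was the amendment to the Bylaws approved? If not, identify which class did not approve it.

Not approved — the Series B shares did not give the required vote.

Series A: 3/5 of 20672204 = 12403322.40, rounded up to 12403323; 12,403,323 required, 12,409,877 in favor — approved.
Series B: 3/5 of 1393332 = 835999.20, rounded up to 836000; 836,000 required, 835,971 in favor — not approved.
Series C: a majority of 7108818 is 3554410; 3,554,410 required, 3,556,488 in favor — approved.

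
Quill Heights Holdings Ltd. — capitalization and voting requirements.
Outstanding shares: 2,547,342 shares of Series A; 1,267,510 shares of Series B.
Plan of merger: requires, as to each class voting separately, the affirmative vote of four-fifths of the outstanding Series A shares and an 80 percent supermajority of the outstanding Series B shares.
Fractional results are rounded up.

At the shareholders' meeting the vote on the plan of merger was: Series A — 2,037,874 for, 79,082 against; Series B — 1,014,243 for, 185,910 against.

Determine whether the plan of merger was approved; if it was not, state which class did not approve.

Approved — every class gave the required vote.

Series A: 4/5 of 2547342 = 2037873.60, rounded up to 2037874; 2,037,874 required, 2,037,874 in favor — approved.
Series B: 4/5 of 1267510 = 1014008; 1,014,008 required, 1,014,243 in favor — approved.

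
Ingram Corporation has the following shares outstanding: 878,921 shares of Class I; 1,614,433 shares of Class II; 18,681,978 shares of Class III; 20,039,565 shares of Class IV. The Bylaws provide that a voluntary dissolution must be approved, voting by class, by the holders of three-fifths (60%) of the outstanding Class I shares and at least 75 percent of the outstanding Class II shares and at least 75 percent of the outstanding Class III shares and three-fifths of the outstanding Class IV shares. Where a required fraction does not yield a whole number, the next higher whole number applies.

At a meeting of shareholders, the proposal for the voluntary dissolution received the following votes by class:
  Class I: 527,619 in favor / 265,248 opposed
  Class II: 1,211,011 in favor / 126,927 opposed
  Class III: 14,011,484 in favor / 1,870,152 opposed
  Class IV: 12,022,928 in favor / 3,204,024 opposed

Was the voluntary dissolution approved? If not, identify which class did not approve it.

Not approved — the Class IV shares did not give the required vote.

Class I: 3/5 of 878921 = 527352.60, rounded up to 527353; 527,353 required, 527,619 in favor — approved.
Class II: 3/4 of 1614433 = 1210824.75, rounded up to 1210825; 1,210,825 required, 1,211,011 in favor — approved.
Class III: 3/4 of 18681978 = 14011483.50, rounded up to 14011484; 14,011,484 required, 14,011,484 in favor — approved.
Class IV: 3/5 of 20039565 = 12023739; 12,023,739 required, 12,022,928 in favor — not approved.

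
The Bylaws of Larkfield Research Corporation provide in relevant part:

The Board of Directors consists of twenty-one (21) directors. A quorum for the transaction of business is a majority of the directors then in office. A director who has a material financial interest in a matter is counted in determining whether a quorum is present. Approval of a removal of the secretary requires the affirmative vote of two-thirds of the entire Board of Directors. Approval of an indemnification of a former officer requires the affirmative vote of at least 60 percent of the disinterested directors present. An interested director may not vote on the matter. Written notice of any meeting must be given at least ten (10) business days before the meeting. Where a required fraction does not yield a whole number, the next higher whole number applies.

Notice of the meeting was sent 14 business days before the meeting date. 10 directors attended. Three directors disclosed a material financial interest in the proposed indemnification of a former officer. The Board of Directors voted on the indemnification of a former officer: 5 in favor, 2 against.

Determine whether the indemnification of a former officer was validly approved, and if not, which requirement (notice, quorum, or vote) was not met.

Notice: 14 business days given; 10 required (14 ≥ 10). Satisfied.
Quorum: 10 present (interested directors count toward quorum); quorum is 11. Not satisfied.
Vote: the indemnification of a former officer requires three-fifths of the disinterested directors present (10 − 3 = 7). 3/5 of 7 = 4.20, rounded up to 5, so 5 affirmative votes are needed; 5 voted in favor. Satisfied. (Moot — without a quorum no business can be validly transacted.)

Invalid — quorum requirement not satisfied.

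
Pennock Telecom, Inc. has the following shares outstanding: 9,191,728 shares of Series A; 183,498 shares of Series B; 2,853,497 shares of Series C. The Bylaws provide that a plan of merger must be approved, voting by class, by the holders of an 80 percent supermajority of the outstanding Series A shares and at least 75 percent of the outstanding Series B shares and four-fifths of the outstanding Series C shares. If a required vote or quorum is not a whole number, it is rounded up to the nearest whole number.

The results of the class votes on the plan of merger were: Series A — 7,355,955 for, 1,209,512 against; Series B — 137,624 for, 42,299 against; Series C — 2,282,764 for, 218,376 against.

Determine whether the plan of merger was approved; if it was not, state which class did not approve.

Not approved — the Series C shares did not give the required vote.

Series A: 4/5 of 9191728 = 7353382.40, rounded up to 7353383; 7,353,383 required, 7,355,955 in favor — approved.
Series B: 3/4 of 183498 = 137623.50, rounded up to 137624; 137,624 required, 137,624 in favor — approved.
Series C: 4/5 of 2853497 = 2282797.60, rounded up to 2282798; 2,282,798 required, 2,282,764 in favor — not approved.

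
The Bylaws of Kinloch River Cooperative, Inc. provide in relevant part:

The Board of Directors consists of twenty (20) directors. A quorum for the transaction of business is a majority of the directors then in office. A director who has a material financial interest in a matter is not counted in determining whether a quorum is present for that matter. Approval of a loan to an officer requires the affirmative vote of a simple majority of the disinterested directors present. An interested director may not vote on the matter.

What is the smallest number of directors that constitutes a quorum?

A majority of 20 is 11.

11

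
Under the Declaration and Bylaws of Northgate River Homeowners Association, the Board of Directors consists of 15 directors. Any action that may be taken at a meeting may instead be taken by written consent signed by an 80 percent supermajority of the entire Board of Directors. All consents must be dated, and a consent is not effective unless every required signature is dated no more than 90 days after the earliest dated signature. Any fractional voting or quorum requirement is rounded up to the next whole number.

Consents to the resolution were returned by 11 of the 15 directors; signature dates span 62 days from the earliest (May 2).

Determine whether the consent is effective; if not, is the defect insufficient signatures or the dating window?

Not effective — insufficient signatures.

Signatures required: an 80 percent supermajority of 15 — 4/5 of 15 = 12, so 12 needed; 11 signed. Insufficient.
Dating window: the latest signature is 62 days after the earliest; the limit is 90 days. Within the window.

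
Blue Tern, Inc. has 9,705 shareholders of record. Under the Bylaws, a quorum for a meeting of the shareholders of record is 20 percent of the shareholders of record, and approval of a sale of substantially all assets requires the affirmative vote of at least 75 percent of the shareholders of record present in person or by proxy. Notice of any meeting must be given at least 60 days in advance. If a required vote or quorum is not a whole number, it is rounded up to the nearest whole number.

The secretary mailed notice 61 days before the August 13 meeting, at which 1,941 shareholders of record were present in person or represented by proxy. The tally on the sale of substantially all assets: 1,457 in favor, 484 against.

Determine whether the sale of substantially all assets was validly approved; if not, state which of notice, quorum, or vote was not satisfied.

Notice: 61 days given; 60 required. Satisfied.
Quorum: 20% of 9,705 = 1,941; 1,941 present. Satisfied.
Vote: requires three-fourths of those present (1,941); 3/4 of 1941 = 1455.75, rounded up to 1456, so 1,456 needed; 1,457 in favor. Satisfied.

Valid — all requirements satisfied.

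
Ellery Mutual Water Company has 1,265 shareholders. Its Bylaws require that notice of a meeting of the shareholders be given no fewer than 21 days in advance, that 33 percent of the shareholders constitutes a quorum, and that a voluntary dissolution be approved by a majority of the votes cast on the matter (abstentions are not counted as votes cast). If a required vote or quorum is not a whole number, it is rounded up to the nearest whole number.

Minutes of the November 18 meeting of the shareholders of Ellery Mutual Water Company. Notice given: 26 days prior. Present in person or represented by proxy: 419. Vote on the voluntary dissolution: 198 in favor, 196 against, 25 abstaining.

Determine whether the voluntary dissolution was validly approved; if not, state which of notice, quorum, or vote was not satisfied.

Notice: 26 days given; 21 required. Satisfied.
Quorum: 33% of 1,265 = 417.45, rounded up to 418; 419 present. Satisfied.
Vote: requires a majority of the votes cast (419 − 25 abstaining = 394); a majority of 394 is 198, so 198 needed; 198 in favor. Satisfied.

Valid — all requirements satisfied.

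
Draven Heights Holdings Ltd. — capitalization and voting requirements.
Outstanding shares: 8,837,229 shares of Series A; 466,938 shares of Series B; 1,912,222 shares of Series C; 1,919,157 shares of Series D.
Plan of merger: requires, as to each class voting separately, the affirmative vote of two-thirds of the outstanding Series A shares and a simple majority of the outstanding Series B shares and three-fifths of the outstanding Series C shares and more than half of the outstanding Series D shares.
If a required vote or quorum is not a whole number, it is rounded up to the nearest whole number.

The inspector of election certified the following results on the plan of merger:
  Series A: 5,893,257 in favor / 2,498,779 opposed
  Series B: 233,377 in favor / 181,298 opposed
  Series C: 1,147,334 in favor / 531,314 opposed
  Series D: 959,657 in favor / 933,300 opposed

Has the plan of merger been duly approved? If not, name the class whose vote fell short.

Not approved — the Series B shares did not give the required vote.

Series A: 2/3 of 8837229 = 5891486; 5,891,486 required, 5,893,257 in favor — approved.
Series B: a majority of 466938 is 233470; 233,470 required, 233,377 in favor — not approved.
Series C: 3/5 of 1912222 = 1147333.20, rounded up to 1147334; 1,147,334 required, 1,147,334 in favor — approved.
Series D: a majority of 1919157 is 959579; 959,579 required, 959,657 in favor — approved.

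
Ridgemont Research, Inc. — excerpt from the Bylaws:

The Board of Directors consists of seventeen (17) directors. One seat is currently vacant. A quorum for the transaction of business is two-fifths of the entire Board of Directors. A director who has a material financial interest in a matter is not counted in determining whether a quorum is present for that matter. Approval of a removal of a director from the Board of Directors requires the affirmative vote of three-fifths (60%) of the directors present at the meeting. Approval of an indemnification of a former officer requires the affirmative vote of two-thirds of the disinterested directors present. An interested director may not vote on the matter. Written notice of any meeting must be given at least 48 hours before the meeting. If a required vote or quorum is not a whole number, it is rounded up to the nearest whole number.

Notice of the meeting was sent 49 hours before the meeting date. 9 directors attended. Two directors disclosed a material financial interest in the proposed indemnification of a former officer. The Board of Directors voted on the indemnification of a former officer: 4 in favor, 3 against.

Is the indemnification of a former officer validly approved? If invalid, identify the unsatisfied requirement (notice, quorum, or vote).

Notice: 49 hours given; 48 required (49 ≥ 48). Satisfied.
Quorum: 9 present, but the 2 interested directors do not count, leaving 7. Quorum is 7. Satisfied.
Vote: the indemnification of a former officer requires two-thirds of the disinterested directors present (9 − 2 = 7). 2/3 of 7 = 4.67, rounded up to 5, so 5 affirmative votes are needed; 4 voted in favor. Not satisfied.

Invalid — vote requirement not satisfied.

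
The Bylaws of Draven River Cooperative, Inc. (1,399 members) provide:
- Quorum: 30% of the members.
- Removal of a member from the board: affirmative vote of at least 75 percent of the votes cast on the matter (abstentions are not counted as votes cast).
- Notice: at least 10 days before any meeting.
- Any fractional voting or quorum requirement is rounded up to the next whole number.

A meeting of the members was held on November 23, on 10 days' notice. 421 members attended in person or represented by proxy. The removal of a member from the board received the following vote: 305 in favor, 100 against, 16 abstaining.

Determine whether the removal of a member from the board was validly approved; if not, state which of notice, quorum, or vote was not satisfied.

Notice: 10 days given; 10 required. Satisfied.
Quorum: 30% of 1,399 = 419.70, rounded up to 420; 421 present. Satisfied.
Vote: requires three-fourths of the votes cast (421 − 16 abstaining = 405); 3/4 of 405 = 303.75, rounded up to 304, so 304 needed; 305 in favor. Satisfied.

Valid — all requirements satisfied.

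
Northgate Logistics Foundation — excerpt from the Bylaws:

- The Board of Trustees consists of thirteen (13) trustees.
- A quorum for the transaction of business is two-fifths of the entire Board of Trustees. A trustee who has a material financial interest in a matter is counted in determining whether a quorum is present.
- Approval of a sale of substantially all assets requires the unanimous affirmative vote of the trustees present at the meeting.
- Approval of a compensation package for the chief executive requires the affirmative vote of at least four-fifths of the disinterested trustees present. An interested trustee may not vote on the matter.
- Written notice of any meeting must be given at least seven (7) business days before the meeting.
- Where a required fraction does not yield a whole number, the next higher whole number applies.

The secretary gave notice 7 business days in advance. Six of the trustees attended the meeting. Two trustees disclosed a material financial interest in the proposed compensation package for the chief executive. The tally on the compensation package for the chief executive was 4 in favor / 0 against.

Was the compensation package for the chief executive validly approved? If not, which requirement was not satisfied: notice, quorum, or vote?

Valid — all requirements satisfied.

Notice: 7 business days given; 7 required (7 ≥ 7). Satisfied.
Quorum: 6 present (interested trustees count toward quorum); quorum is 6. Satisfied.
Vote: the compensation package for the chief executive requires four-fifths of the disinterested trustees present (6 − 2 = 4). 4/5 of 4 = 3.20, rounded up to 4, so 4 affirmative votes are needed; 4 voted in favor. Satisfied.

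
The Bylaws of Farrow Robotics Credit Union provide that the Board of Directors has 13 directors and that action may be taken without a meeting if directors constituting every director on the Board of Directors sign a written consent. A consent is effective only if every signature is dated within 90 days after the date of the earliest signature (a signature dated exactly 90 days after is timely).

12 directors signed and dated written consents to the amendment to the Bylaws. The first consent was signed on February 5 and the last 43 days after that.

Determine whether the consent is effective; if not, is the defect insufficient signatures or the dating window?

Not effective — insufficient signatures.

Signatures required: all of 13 — unanimous means all 13, so 13 needed; 12 signed. Insufficient.
Dating window: the latest signature is 43 days after the earliest; the limit is 90 days. Within the window.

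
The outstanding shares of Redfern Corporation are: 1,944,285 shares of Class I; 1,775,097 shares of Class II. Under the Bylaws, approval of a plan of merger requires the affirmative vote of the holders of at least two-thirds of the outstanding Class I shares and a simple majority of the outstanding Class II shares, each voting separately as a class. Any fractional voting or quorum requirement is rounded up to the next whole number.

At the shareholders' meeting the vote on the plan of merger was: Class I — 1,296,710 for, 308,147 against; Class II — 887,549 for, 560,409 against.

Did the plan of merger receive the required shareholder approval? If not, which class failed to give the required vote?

Class I: 2/3 of 1944285 = 1296190; 1,296,190 required, 1,296,710 in favor — approved.
Class II: a majority of 1775097 is 887549; 887,549 required, 887,549 in favor — approved.

Approved — every class gave the required vote.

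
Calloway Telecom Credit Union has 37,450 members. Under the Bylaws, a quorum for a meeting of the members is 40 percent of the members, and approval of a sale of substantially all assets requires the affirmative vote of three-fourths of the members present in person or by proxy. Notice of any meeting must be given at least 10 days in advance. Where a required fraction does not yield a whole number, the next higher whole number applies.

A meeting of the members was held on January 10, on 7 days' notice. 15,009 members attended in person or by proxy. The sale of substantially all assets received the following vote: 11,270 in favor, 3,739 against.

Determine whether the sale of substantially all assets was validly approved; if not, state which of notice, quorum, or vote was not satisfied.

Invalid — notice requirement not satisfied.

Notice: 7 days given; 10 required. Not satisfied.
Quorum: 40% of 37,450 = 14,980; 15,009 present. Satisfied.
Vote: requires three-fourths of those present (15,009); 3/4 of 15009 = 11256.75, rounded up to 11257, so 11,257 needed; 11,270 in favor. Satisfied.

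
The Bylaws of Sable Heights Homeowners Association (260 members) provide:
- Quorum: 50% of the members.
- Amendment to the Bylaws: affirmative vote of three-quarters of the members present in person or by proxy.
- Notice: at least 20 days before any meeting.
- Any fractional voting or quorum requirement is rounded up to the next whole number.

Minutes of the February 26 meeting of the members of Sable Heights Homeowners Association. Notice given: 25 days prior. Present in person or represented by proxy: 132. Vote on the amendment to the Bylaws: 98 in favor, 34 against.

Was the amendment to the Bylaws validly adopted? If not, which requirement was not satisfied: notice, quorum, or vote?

Notice: 25 days given; 20 required. Satisfied.
Quorum: 50% of 260 = 130; 132 present. Satisfied.
Vote: requires three-fourths of those present (132); 3/4 of 132 = 99, so 99 needed; 98 in favor. Not satisfied.

Invalid — vote requirement not satisfied.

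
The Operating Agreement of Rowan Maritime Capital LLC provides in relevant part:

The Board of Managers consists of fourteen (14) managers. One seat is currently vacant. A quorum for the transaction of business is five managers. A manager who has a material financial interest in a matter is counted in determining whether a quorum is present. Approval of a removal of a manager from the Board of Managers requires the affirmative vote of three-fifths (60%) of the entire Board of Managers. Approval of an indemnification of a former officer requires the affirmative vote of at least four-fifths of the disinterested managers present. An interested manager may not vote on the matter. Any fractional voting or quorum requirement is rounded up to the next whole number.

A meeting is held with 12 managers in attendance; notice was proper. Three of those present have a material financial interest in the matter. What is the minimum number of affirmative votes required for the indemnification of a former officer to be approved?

8

The indemnification of a former officer requires four-fifths of the disinterested managers present (12 − 3 = 9).
4/5 of 9 = 7.20, rounded up to 8.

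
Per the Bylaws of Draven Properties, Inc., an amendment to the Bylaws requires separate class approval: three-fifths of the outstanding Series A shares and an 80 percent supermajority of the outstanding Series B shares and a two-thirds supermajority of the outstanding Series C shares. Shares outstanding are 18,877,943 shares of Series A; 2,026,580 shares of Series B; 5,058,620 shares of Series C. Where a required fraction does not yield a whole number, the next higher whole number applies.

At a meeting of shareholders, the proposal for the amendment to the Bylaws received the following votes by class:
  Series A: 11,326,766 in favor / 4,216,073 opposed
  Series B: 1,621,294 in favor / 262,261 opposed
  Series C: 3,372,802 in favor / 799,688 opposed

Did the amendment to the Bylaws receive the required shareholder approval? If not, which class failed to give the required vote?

Approved — every class gave the required vote.

Series A: 3/5 of 18877943 = 11326765.80, rounded up to 11326766; 11,326,766 required, 11,326,766 in favor — approved.
Series B: 4/5 of 2026580 = 1621264; 1,621,264 required, 1,621,294 in favor — approved.
Series C: 2/3 of 5058620 = 3372413.33, rounded up to 3372414; 3,372,414 required, 3,372,802 in favor — approved.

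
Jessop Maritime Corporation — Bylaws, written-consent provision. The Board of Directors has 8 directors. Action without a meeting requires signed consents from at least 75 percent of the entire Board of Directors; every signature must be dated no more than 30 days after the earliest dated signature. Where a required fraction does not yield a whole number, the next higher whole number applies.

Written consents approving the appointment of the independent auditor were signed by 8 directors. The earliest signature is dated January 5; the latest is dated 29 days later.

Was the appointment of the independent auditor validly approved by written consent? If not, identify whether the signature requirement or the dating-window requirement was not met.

Signatures required: at least 75 percent of 8 — 3/4 of 8 = 6, so 6 needed; 8 signed. Sufficient.
Dating window: the latest signature is 29 days after the earliest; the limit is 30 days. Within the window.

Effective — both the signature and dating-window requirements are satisfied.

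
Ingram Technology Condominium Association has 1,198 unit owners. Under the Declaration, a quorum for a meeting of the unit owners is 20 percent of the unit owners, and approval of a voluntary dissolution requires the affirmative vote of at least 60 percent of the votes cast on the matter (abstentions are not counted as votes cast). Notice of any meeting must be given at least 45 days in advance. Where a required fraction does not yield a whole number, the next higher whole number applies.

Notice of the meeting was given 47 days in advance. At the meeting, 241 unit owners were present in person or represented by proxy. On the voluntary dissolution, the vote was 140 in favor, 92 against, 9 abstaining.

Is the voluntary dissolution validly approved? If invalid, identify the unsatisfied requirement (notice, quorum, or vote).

Valid — all requirements satisfied.

Notice: 47 days given; 45 required. Satisfied.
Quorum: 20% of 1,198 = 239.60, rounded up to 240; 241 present. Satisfied.
Vote: requires three-fifths of the votes cast (241 − 9 abstaining = 232); 3/5 of 232 = 139.20, rounded up to 140, so 140 needed; 140 in favor. Satisfied.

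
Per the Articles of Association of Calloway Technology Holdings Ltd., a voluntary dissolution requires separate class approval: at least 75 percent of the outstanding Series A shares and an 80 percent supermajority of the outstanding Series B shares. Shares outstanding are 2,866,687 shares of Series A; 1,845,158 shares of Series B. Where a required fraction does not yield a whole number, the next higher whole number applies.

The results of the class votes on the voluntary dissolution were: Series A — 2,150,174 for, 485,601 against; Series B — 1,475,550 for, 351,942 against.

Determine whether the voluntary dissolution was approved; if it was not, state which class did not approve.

Not approved — the Series B shares did not give the required vote.

Series A: 3/4 of 2866687 = 2150015.25, rounded up to 2150016; 2,150,016 required, 2,150,174 in favor — approved.
Series B: 4/5 of 1845158 = 1476126.40, rounded up to 1476127; 1,476,127 required, 1,475,550 in favor — not approved.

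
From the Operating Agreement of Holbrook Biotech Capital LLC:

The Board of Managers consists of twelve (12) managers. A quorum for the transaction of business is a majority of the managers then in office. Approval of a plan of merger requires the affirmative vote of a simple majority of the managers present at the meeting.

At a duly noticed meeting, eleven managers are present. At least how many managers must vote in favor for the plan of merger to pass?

The plan of merger requires a majority of the managers present (11).
A majority of 11 is 6.

6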